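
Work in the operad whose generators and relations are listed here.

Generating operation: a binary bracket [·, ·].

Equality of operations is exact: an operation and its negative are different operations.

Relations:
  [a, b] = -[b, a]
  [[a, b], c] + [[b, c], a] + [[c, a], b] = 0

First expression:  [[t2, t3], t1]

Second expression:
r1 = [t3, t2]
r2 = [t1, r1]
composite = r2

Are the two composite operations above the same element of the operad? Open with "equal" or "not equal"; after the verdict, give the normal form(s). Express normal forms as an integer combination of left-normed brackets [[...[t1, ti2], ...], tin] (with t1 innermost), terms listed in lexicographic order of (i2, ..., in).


Reducing the first expression gives -[[t1, t2], t3] + [[t1, t3], t2]
Reducing the second expression gives -[[t1, t2], t3] + [[t1, t3], t2]
The forms coincide; equal.

equal — both sides give -[[t1, t2], t3] + [[t1, t3], t2]


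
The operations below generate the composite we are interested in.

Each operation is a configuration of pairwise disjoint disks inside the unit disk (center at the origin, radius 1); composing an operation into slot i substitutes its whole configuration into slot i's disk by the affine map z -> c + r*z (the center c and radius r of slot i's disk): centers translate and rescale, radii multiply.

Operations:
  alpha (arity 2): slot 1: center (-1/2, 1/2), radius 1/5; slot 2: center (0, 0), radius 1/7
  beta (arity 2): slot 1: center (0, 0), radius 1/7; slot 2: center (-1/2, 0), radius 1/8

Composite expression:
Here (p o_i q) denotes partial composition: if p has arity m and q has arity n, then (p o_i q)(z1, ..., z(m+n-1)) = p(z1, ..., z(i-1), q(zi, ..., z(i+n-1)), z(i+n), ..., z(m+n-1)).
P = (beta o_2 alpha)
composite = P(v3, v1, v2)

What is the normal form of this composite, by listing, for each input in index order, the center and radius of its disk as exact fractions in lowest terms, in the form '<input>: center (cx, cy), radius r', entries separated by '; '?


v1: center (-9/16, 1/16), radius 1/40; v2: center (-1/2, 0), radius 1/56; v3: center (0, 0), radius 1/7

Below beta, radii multiply path by path; the v-disk centers shift.
v3 passes through 1 substitution, ending at center (0, 0), radius 1/7
v1 passes through 2 substitutions, ending at center (-9/16, 1/16), radius 1/40
v2 passes through 2 substitutions, ending at center (-1/2, 0), radius 1/56


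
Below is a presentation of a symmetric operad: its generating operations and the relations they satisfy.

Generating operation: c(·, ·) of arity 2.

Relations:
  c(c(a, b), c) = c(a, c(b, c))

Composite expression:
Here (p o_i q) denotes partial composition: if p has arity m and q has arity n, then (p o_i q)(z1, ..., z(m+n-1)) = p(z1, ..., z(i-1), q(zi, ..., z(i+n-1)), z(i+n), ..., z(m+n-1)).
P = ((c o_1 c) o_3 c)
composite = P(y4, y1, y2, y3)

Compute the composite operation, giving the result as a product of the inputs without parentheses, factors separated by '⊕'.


y4 ⊕ y1 ⊕ y2 ⊕ y3

The c-tree's shape is irrelevant; the y-reading-order decides.
c(y4, y1) collapses to y4 ⊕ y1
c(y2, y3) collapses to y2 ⊕ y3
c(c(y4, y1), c(y2, y3)) collapses to y4 ⊕ y1 ⊕ y2 ⊕ y3


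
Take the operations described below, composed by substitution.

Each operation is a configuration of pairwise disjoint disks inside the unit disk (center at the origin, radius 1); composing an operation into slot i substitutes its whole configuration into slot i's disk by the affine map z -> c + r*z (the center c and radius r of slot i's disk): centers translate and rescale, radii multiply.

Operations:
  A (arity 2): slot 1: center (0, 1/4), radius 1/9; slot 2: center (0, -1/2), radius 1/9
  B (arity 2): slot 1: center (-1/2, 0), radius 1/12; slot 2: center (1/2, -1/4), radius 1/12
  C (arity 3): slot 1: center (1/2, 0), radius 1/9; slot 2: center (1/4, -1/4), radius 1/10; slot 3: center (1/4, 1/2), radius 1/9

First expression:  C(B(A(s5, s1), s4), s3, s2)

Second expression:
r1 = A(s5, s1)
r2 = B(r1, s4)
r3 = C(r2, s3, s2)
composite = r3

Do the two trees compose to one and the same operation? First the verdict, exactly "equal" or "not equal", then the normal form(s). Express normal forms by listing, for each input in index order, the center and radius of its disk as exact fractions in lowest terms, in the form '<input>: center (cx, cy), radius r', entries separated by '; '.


The first expression reduces to s1: center (4/9, -1/216), radius 1/972; s2: center (1/4, 1/2), radius 1/9; s3: center (1/4, -1/4), radius 1/10; s4: center (5/9, -1/36), radius 1/108; s5: center (4/9, 1/432), radius 1/972
The second expression reduces to s1: center (4/9, -1/216), radius 1/972; s2: center (1/4, 1/2), radius 1/9; s3: center (1/4, -1/4), radius 1/10; s4: center (5/9, -1/36), radius 1/108; s5: center (4/9, 1/432), radius 1/972
One common form — equal.

equal: each reduces to s1: center (4/9, -1/216), radius 1/972; s2: center (1/4, 1/2), radius 1/9; s3: center (1/4, -1/4), radius 1/10; s4: center (5/9, -1/36), radius 1/108; s5: center (4/9, 1/432), radius 1/972


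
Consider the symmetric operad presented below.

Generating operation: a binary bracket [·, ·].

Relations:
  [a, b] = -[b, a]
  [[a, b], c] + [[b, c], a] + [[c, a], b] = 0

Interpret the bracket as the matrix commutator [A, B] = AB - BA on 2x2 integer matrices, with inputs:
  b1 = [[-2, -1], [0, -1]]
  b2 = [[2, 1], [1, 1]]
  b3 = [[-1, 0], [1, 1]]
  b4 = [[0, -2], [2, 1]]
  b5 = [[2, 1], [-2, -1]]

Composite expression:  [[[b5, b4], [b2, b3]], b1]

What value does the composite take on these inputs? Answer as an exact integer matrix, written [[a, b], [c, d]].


[b5, b4] = [[-2, -5], [-4, 2]]
[b2, b3] = [[1, 2], [-3, -1]]
[[b5, b4], [b2, b3]] = [[23, 2], [-20, -23]]
[[[b5, b4], [b2, b3]], b1] = [[-20, -44], [20, 20]]

[[-20, -44], [20, 20]]


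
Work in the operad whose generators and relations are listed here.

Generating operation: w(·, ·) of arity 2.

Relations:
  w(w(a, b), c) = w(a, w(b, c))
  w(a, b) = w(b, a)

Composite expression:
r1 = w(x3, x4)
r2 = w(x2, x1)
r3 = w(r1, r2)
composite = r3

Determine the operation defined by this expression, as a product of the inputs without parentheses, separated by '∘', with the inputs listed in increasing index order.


x1 ∘ x2 ∘ x3 ∘ x4

Shape and order are irrelevant to w; the x-input set decides.
w(x3, x4) flattens to x3 ∘ x4
w(x2, x1) flattens to x2 ∘ x1
w(w(x3, x4), w(x2, x1)) flattens to x3 ∘ x4 ∘ x2 ∘ x1
sorting the factors by input index: x1 ∘ x2 ∘ x3 ∘ x4


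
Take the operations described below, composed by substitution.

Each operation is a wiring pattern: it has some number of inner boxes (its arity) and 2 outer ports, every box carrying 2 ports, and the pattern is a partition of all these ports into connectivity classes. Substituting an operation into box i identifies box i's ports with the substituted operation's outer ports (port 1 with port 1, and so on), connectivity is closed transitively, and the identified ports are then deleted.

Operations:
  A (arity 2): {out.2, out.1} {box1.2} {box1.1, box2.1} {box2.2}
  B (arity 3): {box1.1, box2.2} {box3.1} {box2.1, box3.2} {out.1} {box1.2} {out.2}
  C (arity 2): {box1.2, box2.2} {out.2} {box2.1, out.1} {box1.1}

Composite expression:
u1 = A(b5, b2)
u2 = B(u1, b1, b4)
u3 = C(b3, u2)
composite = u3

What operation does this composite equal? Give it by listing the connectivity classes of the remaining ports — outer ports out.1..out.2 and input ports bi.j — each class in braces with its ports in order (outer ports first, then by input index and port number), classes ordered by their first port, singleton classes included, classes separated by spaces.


{out.1} {out.2} {b1.1, b4.2} {b1.2} {b2.1, b5.1} {b2.2} {b3.1} {b3.2} {b4.1} {b5.2}

Substituting into C glues patterns; closure does the rest.
through A, on inputs (b5, b2): {out.1, out.2} {b2.1, b5.1} {b2.2} {b5.2} (out.j = stage outer ports)
through B, on inputs (b5, b2, b1, b4): {out.1} {out.2} {b1.1, b4.2} {b1.2} {b2.1, b5.1} {b2.2} {b4.1} {b5.2} (out.j = stage outer ports)
through C, on inputs (b3, b5, b2, b1, b4): {out.1} {out.2} {b1.1, b4.2} {b1.2} {b2.1, b5.1} {b2.2} {b3.1} {b3.2} {b4.1} {b5.2} (out.j = stage outer ports)


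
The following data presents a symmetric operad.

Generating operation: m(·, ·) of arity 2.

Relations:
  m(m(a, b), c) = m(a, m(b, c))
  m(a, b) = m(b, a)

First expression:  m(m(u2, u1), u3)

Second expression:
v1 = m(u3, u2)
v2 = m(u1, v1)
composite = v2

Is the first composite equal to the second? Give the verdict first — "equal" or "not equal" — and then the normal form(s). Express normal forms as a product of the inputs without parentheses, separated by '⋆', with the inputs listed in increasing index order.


equal; both compose to u1 ⋆ u2 ⋆ u3


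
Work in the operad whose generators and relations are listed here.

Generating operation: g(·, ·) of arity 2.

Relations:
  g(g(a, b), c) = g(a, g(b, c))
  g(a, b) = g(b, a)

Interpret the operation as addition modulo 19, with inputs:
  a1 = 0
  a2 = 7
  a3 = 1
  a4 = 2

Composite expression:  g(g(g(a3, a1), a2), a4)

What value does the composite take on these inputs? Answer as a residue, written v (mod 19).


g(a3, a1) = 1
g(g(a3, a1), a2) = 8
g(g(g(a3, a1), a2), a4) = 10

10 (mod 19)


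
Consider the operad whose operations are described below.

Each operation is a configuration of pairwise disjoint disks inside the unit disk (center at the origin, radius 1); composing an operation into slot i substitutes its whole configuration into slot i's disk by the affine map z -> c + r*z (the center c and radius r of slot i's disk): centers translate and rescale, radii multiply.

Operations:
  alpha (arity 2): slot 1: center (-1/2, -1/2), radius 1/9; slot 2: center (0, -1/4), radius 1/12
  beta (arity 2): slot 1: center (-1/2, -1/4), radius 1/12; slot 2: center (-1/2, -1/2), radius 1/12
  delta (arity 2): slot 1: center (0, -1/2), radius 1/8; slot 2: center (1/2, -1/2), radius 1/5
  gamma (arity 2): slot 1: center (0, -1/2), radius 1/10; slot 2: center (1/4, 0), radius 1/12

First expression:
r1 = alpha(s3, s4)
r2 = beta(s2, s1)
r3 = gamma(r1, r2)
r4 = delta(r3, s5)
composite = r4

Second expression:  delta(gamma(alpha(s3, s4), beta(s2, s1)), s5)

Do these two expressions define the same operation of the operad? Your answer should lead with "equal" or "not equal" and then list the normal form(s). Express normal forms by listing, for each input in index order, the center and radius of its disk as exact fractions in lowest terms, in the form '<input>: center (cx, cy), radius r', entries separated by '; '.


equal: each reduces to s1: center (5/192, -97/192), radius 1/1152; s2: center (5/192, -193/384), radius 1/1152; s3: center (-1/160, -91/160), radius 1/720; s4: center (0, -181/320), radius 1/960; s5: center (1/2, -1/2), radius 1/5


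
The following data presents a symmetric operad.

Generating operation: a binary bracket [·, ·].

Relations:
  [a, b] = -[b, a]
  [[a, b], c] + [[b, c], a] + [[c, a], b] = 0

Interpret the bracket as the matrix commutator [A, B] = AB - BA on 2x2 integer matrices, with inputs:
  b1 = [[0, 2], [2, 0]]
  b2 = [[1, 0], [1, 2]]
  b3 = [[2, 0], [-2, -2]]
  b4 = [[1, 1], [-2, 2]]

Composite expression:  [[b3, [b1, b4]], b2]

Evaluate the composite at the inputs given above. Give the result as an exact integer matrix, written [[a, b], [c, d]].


[b1, b4] = [[-6, 2], [-2, 6]]
[b3, [b1, b4]] = [[4, 8], [32, -4]]
[[b3, [b1, b4]], b2] = [[8, 8], [-40, -8]]

[[8, 8], [-40, -8]]


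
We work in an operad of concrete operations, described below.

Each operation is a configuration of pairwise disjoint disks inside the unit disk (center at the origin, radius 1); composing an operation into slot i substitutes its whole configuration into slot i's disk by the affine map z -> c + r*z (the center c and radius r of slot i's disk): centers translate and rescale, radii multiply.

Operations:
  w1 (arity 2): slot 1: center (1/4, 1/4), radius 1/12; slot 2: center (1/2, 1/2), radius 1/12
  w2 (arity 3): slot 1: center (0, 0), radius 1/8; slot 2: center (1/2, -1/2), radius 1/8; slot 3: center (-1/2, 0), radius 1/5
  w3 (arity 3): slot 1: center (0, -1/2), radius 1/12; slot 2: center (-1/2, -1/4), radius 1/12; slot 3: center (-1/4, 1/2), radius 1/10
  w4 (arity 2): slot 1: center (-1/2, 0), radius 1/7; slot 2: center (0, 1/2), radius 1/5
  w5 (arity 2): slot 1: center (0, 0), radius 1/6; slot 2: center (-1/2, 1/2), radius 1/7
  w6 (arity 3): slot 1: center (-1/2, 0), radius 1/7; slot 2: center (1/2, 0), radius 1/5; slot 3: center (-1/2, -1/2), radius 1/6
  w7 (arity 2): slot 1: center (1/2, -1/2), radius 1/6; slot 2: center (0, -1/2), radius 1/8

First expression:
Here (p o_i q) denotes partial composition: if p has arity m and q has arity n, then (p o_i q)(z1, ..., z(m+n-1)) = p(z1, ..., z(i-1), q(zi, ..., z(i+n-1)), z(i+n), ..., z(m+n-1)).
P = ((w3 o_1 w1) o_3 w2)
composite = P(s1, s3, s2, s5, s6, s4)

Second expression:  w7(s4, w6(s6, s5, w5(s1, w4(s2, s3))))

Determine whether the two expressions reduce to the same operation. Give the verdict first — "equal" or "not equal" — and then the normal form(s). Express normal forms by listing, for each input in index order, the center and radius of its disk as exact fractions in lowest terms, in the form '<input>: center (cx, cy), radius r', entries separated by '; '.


not equal: they reduce to s1: center (1/48, -23/48), radius 1/144; s2: center (-1/2, -1/4), radius 1/96; s3: center (1/24, -11/24), radius 1/144; s4: center (-1/4, 1/2), radius 1/10; s5: center (-11/24, -7/24), radius 1/96; s6: center (-13/24, -1/4), radius 1/60 and s1: center (-1/16, -9/16), radius 1/288; s2: center (-25/336, -53/96), radius 1/2352; s3: center (-7/96, -185/336), radius 1/1680; s4: center (1/2, -1/2), radius 1/6; s5: center (1/16, -1/2), radius 1/40; s6: center (-1/16, -1/2), radius 1/56

The first composite normalizes to s1: center (1/48, -23/48), radius 1/144; s2: center (-1/2, -1/4), radius 1/96; s3: center (1/24, -11/24), radius 1/144; s4: center (-1/4, 1/2), radius 1/10; s5: center (-11/24, -7/24), radius 1/96; s6: center (-13/24, -1/4), radius 1/60
The second composite normalizes to s1: center (-1/16, -9/16), radius 1/288; s2: center (-25/336, -53/96), radius 1/2352; s3: center (-7/96, -185/336), radius 1/1680; s4: center (1/2, -1/2), radius 1/6; s5: center (1/16, -1/2), radius 1/40; s6: center (-1/16, -1/2), radius 1/56
Different reductions; not equal.


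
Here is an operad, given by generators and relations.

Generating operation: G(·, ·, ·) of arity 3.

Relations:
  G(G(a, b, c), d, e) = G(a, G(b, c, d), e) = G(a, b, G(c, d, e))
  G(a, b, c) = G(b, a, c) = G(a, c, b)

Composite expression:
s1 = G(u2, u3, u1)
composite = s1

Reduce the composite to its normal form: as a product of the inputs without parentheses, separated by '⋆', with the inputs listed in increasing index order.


u1 ⋆ u2 ⋆ u3


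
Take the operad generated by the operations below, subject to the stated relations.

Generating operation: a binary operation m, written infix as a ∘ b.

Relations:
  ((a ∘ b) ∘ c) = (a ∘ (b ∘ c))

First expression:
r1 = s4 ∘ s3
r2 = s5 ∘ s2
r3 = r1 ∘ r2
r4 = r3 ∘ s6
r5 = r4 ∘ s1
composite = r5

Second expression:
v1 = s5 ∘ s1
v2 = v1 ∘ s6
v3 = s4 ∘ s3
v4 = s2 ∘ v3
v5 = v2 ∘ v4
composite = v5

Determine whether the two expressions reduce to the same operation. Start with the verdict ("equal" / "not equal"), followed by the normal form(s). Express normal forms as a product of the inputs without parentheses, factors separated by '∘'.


not equal — first s4 ∘ s3 ∘ s5 ∘ s2 ∘ s6 ∘ s1, second s5 ∘ s1 ∘ s6 ∘ s2 ∘ s4 ∘ s3


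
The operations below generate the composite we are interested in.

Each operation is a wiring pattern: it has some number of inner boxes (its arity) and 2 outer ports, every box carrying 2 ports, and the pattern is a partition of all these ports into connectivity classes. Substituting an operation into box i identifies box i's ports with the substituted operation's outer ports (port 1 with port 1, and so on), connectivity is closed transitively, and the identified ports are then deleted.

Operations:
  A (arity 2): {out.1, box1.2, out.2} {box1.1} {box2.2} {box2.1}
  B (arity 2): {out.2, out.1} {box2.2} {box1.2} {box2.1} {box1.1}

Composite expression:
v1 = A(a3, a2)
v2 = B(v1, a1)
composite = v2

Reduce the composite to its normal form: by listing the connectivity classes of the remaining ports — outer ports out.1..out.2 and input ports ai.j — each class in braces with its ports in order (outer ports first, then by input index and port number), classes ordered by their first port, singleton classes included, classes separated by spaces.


Reachability decides: close wires over B-identified ports.
A over (a3, a2) gives {out.1, out.2, a3.2} {a2.1} {a2.2} {a3.1}, out.j being that stage's outer ports
B over (a3, a2, a1) gives {out.1, out.2} {a1.1} {a1.2} {a2.1} {a2.2} {a3.1} {a3.2}, out.j being that stage's outer ports

{out.1, out.2} {a1.1} {a1.2} {a2.1} {a2.2} {a3.1} {a3.2}


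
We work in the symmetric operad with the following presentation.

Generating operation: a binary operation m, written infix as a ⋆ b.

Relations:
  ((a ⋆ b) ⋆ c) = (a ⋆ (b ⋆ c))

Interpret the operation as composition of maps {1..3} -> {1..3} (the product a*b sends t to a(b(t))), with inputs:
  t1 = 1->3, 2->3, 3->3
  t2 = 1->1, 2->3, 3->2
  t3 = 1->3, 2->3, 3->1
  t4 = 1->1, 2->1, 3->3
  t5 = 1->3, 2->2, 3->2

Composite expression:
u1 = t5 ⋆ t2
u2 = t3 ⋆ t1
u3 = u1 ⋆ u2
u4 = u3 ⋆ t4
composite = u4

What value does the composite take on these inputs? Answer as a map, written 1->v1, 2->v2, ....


(t5 ⋆ t2) = 1->3, 2->2, 3->2
(t3 ⋆ t1) = 1->1, 2->1, 3->1
((t5 ⋆ t2) ⋆ (t3 ⋆ t1)) = 1->3, 2->3, 3->3
(((t5 ⋆ t2) ⋆ (t3 ⋆ t1)) ⋆ t4) = 1->3, 2->3, 3->3

1->3, 2->3, 3->3


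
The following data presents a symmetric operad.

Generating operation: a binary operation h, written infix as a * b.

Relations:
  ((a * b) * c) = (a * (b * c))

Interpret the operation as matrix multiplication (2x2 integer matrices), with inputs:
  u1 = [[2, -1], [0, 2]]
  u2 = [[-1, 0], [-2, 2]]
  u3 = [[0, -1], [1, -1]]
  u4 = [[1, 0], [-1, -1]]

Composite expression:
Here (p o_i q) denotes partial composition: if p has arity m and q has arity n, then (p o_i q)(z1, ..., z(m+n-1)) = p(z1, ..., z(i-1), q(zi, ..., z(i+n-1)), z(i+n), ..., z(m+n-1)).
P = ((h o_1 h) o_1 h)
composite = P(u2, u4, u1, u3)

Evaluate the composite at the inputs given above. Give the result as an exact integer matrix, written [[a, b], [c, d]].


(u2 * u4) = [[-1, 0], [-4, -2]]
((u2 * u4) * u1) = [[-2, 1], [-8, 0]]
(((u2 * u4) * u1) * u3) = [[1, 1], [0, 8]]

[[1, 1], [0, 8]]


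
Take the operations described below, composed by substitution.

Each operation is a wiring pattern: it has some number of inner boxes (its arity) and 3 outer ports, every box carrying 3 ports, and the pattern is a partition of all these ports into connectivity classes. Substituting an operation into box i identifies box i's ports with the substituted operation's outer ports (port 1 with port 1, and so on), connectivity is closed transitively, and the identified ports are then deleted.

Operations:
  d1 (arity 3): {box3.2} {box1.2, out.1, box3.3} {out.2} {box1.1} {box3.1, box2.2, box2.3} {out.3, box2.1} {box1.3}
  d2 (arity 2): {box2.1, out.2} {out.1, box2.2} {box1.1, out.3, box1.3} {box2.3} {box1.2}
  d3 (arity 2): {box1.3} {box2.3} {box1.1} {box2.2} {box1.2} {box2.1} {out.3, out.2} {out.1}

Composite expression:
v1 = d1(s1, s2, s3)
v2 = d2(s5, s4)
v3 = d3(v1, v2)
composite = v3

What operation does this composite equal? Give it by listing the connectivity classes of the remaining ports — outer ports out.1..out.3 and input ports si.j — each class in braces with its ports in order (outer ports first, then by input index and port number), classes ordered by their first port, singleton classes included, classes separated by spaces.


Treat the ports identified at d3 as solder joints: merge, then drop.
the subtree at d1 composes to {out.1, s1.2, s3.3} {out.2} {out.3, s2.1} {s1.1} {s1.3} {s2.2, s2.3, s3.1} {s3.2} on (s1, s2, s3); out.j = own outer ports
the subtree at d2 composes to {out.1, s4.2} {out.2, s4.1} {out.3, s5.1, s5.3} {s4.3} {s5.2} on (s5, s4); out.j = own outer ports
the subtree at d3 composes to {out.1} {out.2, out.3} {s1.1} {s1.2, s3.3} {s1.3} {s2.1} {s2.2, s2.3, s3.1} {s3.2} {s4.1} {s4.2} {s4.3} {s5.1, s5.3} {s5.2} on (s1, s2, s3, s5, s4); out.j = own outer ports

{out.1} {out.2, out.3} {s1.1} {s1.2, s3.3} {s1.3} {s2.1} {s2.2, s2.3, s3.1} {s3.2} {s4.1} {s4.2} {s4.3} {s5.1, s5.3} {s5.2}


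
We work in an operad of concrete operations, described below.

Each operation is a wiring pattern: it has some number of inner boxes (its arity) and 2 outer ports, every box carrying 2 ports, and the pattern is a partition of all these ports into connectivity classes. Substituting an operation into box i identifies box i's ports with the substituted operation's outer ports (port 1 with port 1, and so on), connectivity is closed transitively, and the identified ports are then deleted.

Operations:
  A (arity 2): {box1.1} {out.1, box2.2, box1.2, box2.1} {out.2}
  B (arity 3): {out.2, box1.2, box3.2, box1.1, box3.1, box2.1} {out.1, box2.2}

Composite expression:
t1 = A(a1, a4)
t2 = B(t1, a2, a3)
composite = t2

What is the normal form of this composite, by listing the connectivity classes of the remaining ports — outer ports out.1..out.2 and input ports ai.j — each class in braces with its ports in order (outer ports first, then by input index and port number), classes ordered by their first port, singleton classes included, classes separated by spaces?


{out.1, a2.2} {out.2, a1.2, a2.1, a3.1, a3.2, a4.1, a4.2} {a1.1}

Connectivity passes through glued B-boundaries; trace each wire chain.
the subtree at A composes to {out.1, a1.2, a4.1, a4.2} {out.2} {a1.1} on (a1, a4); out.j = own outer ports
the subtree at B composes to {out.1, a2.2} {out.2, a1.2, a2.1, a3.1, a3.2, a4.1, a4.2} {a1.1} on (a1, a4, a2, a3); out.j = own outer ports


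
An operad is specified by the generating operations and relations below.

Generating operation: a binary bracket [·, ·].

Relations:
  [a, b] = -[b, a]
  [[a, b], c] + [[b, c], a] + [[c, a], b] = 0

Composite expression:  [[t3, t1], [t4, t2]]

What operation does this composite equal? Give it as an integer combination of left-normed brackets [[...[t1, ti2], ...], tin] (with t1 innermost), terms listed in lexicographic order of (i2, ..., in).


[[[t1, t3], t2], t4] - [[[t1, t3], t4], t2]


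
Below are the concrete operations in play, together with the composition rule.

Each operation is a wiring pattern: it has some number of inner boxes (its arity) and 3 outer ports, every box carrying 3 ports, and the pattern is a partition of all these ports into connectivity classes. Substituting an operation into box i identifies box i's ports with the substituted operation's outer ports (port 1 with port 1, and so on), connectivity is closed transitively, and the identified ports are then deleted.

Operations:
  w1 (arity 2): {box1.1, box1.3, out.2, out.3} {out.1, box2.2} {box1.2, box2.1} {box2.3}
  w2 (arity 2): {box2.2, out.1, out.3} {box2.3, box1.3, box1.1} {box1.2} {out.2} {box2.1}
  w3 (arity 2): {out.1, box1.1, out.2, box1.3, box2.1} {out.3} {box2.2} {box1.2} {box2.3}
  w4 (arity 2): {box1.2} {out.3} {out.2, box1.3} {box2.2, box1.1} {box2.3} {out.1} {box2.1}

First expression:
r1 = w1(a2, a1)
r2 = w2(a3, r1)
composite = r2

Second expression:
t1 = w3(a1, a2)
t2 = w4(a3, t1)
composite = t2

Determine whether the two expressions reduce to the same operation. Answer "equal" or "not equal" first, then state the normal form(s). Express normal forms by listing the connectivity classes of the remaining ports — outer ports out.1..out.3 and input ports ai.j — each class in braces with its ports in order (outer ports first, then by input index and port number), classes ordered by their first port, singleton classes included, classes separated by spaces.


The first expression reduces to {out.1, out.3, a2.1, a2.3, a3.1, a3.3} {out.2} {a1.1, a2.2} {a1.2} {a1.3} {a3.2}
The second expression reduces to {out.1} {out.2, a3.3} {out.3} {a1.1, a1.3, a2.1, a3.1} {a1.2} {a2.2} {a2.3} {a3.2}
Different reductions; not equal.

not equal; the first gives {out.1, out.3, a2.1, a2.3, a3.1, a3.3} {out.2} {a1.1, a2.2} {a1.2} {a1.3} {a3.2} and the second {out.1} {out.2, a3.3} {out.3} {a1.1, a1.3, a2.1, a3.1} {a1.2} {a2.2} {a2.3} {a3.2}


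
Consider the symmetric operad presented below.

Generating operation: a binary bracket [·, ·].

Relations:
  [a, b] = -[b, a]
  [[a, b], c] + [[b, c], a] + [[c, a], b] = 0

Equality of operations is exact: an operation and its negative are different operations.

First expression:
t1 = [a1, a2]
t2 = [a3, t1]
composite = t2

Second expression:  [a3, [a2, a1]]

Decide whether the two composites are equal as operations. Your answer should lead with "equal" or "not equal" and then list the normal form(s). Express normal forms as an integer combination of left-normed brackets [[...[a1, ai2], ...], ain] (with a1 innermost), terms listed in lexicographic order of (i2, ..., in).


not equal: they reduce to -[[a1, a2], a3] and [[a1, a2], a3]

The first expression, normalized: -[[a1, a2], a3]
The second expression, normalized: [[a1, a2], a3]
The normal forms differ: not equal.


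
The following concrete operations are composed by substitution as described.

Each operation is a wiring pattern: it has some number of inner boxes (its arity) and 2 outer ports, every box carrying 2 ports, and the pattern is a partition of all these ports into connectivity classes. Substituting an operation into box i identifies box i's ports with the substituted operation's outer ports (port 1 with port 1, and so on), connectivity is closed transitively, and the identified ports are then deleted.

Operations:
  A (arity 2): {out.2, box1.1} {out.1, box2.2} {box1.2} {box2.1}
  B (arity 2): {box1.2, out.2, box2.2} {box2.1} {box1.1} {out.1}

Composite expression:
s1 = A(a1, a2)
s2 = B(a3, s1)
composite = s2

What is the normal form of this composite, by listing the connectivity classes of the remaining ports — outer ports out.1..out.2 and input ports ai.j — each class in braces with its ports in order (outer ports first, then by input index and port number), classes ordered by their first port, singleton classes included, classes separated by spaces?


Reachability decides: close wires over B-identified ports.
composing A on (a1, a2), with out.j its own outer ports: {out.1, a2.2} {out.2, a1.1} {a1.2} {a2.1}
composing B on (a3, a1, a2), with out.j its own outer ports: {out.1} {out.2, a1.1, a3.2} {a1.2} {a2.1} {a2.2} {a3.1}

{out.1} {out.2, a1.1, a3.2} {a1.2} {a2.1} {a2.2} {a3.1}


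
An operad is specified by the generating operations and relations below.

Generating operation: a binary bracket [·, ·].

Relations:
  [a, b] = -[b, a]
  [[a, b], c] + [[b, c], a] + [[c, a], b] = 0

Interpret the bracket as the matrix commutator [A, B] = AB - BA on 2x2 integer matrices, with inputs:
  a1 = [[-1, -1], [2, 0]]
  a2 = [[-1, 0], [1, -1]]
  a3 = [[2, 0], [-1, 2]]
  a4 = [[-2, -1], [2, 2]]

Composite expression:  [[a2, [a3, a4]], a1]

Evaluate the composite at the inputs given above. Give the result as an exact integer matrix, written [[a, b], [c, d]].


[[-2, 0], [2, 2]]

[a3, a4] = [[-1, 0], [4, 1]]
[a2, [a3, a4]] = [[0, 0], [-2, 0]]
[[a2, [a3, a4]], a1] = [[-2, 0], [2, 2]]


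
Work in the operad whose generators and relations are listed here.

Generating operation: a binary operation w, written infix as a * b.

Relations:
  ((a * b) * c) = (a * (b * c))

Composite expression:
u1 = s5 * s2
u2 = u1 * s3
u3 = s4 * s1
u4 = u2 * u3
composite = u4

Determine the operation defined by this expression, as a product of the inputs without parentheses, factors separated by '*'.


s5 * s2 * s3 * s4 * s1

Associativity of w dissolves the nesting; only the s-input order survives.
(s5 * s2) reduces to s5 * s2
((s5 * s2) * s3) reduces to s5 * s2 * s3
(s4 * s1) reduces to s4 * s1
(((s5 * s2) * s3) * (s4 * s1)) reduces to s5 * s2 * s3 * s4 * s1


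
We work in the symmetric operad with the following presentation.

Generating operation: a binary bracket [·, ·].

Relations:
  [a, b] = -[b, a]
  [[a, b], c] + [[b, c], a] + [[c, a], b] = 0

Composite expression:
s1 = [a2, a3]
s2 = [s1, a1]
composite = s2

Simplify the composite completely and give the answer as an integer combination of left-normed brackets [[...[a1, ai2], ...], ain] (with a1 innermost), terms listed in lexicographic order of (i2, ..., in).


-[[a1, a2], a3] + [[a1, a3], a2]

Antisymmetry and Jacobi reduce to a1-anchored left-normed brackets.
Composite bracket: [[a2, a3], a1]
Applying ab - ba throughout gives 4 signed words (2^2 = 4).
Keep just the words that open with a1:
  from a1a2a3, sign -1: term -[[a1, a2], a3]
  from a1a3a2, sign +1: term +[[a1, a3], a2]


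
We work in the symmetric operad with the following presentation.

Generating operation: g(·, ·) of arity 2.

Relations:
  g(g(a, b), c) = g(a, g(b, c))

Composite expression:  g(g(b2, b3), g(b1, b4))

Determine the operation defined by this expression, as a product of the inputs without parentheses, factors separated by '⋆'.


b2 ⋆ b3 ⋆ b1 ⋆ b4

Key point: g is associative — brackets drop, the b-order remains.
g(b2, b3) spells out as b2 ⋆ b3
g(b1, b4) spells out as b1 ⋆ b4
g(g(b2, b3), g(b1, b4)) spells out as b2 ⋆ b3 ⋆ b1 ⋆ b4


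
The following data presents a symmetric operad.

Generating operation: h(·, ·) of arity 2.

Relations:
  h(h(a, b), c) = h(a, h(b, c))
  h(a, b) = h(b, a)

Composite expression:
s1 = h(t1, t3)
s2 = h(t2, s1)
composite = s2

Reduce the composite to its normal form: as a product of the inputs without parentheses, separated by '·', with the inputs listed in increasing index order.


Key point: h commutes, so take the t-inputs in any fixed order.
h(t1, t3) flattens to t1 · t3
h(t2, h(t1, t3)) flattens to t2 · t1 · t3
the factors in increasing index order: t1 · t2 · t3

t1 · t2 · t3


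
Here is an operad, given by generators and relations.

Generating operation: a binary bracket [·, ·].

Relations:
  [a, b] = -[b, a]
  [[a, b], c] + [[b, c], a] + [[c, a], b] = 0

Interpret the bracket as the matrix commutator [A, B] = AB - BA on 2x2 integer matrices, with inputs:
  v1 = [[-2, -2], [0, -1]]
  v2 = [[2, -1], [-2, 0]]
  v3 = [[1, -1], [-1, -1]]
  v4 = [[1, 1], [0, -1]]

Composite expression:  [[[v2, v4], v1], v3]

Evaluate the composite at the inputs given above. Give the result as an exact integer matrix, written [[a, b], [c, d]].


[[8, 24], [-8, -8]]

[v2, v4] = [[2, 4], [-4, -2]]
[[v2, v4], v1] = [[-8, -4], [4, 8]]
[[[v2, v4], v1], v3] = [[8, 24], [-8, -8]]


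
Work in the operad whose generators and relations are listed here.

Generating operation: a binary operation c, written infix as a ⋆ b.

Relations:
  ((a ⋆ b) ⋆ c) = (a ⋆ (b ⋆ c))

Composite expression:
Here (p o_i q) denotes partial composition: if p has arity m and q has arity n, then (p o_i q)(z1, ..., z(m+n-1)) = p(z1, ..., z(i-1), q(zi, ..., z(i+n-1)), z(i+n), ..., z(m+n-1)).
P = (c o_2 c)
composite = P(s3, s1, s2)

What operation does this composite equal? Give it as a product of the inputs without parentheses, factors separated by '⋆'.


s3 ⋆ s1 ⋆ s2

Key point: c is associative — brackets drop, the s-order remains.
(s1 ⋆ s2) linearizes to s1 ⋆ s2
(s3 ⋆ (s1 ⋆ s2)) linearizes to s3 ⋆ s1 ⋆ s2


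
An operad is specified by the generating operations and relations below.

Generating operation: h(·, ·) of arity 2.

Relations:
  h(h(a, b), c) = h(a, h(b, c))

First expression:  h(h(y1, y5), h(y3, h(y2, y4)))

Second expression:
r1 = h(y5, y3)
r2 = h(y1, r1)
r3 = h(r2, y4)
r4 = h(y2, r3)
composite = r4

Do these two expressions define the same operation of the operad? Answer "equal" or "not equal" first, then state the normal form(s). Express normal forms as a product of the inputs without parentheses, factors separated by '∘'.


not equal; first: y1 ∘ y5 ∘ y3 ∘ y2 ∘ y4; second: y2 ∘ y1 ∘ y5 ∘ y3 ∘ y4

The first composite normalizes to y1 ∘ y5 ∘ y3 ∘ y2 ∘ y4
The second composite normalizes to y2 ∘ y1 ∘ y5 ∘ y3 ∘ y4
Distinct normal forms: not equal.


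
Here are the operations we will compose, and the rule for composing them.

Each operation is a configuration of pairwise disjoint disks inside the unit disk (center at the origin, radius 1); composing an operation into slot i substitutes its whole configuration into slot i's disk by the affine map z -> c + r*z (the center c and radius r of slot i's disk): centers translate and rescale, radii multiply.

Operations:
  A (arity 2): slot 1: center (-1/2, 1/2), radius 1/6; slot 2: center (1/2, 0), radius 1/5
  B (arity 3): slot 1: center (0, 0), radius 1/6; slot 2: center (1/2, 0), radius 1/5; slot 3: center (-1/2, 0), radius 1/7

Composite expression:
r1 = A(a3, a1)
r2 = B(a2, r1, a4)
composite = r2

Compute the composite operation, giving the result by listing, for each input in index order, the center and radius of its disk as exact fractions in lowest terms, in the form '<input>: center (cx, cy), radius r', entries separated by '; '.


Below B, radii multiply path by path; the a-disk centers shift.
input a2: composing its 1 substitution step yields center (0, 0), radius 1/6
input a3: composing its 2 substitution steps yields center (2/5, 1/10), radius 1/30
input a1: composing its 2 substitution steps yields center (3/5, 0), radius 1/25
input a4: composing its 1 substitution step yields center (-1/2, 0), radius 1/7

a1: center (3/5, 0), radius 1/25; a2: center (0, 0), radius 1/6; a3: center (2/5, 1/10), radius 1/30; a4: center (-1/2, 0), radius 1/7


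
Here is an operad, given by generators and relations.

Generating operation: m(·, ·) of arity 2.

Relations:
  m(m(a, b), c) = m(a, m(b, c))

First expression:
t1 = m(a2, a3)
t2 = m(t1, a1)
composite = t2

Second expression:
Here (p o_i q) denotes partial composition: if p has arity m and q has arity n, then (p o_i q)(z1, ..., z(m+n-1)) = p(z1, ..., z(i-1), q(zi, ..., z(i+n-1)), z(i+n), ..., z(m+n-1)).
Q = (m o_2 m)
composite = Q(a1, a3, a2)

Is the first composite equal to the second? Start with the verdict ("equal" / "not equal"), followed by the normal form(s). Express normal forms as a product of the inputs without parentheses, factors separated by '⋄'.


not equal — first a2 ⋄ a3 ⋄ a1, second a1 ⋄ a3 ⋄ a2

Reducing the first expression gives a2 ⋄ a3 ⋄ a1
Reducing the second expression gives a1 ⋄ a3 ⋄ a2
The forms do not match — not equal.


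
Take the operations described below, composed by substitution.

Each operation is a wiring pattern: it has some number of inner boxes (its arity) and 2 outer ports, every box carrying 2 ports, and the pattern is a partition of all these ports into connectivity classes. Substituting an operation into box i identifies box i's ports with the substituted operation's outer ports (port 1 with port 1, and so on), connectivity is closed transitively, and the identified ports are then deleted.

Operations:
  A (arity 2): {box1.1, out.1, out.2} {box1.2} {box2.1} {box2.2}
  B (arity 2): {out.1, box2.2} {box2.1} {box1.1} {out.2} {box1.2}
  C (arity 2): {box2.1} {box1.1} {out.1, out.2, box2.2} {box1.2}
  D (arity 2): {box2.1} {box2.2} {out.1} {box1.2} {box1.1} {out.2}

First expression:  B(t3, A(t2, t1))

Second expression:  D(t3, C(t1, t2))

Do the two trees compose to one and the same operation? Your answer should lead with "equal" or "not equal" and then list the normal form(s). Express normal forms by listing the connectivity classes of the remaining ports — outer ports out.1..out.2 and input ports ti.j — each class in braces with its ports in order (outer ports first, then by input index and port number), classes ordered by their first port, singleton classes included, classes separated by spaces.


not equal; first: {out.1, t2.1} {out.2} {t1.1} {t1.2} {t2.2} {t3.1} {t3.2}; second: {out.1} {out.2} {t1.1} {t1.2} {t2.1} {t2.2} {t3.1} {t3.2}

The first composite normalizes to {out.1, t2.1} {out.2} {t1.1} {t1.2} {t2.2} {t3.1} {t3.2}
The second composite normalizes to {out.1} {out.2} {t1.1} {t1.2} {t2.1} {t2.2} {t3.1} {t3.2}
The forms do not match — not equal.


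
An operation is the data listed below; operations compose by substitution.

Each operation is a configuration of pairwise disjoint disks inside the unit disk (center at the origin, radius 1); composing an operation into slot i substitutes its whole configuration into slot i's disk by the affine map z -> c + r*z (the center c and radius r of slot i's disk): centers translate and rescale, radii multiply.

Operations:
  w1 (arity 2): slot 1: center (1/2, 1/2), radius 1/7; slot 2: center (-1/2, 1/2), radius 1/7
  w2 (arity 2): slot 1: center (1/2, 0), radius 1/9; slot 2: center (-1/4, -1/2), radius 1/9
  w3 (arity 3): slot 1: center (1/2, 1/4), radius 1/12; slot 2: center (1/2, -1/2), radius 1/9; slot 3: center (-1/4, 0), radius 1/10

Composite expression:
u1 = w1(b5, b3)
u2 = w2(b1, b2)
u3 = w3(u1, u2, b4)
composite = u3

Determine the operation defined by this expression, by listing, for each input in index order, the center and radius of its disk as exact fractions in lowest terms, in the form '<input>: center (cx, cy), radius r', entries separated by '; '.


Follow each b-input down from w3: c' goes to c + r*c', radius to r*r'.
for b5, the 2-step affine chain lands on center (13/24, 7/24), radius 1/84
for b3, the 2-step affine chain lands on center (11/24, 7/24), radius 1/84
for b1, the 2-step affine chain lands on center (5/9, -1/2), radius 1/81
for b2, the 2-step affine chain lands on center (17/36, -5/9), radius 1/81
for b4, the 1-step affine chain lands on center (-1/4, 0), radius 1/10

b1: center (5/9, -1/2), radius 1/81; b2: center (17/36, -5/9), radius 1/81; b3: center (11/24, 7/24), radius 1/84; b4: center (-1/4, 0), radius 1/10; b5: center (13/24, 7/24), radius 1/84


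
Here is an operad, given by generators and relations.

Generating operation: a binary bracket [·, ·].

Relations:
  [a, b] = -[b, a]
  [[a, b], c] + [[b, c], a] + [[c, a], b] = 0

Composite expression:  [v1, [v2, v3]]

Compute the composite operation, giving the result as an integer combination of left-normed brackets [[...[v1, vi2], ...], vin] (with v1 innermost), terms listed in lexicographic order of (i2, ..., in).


[[v1, v2], v3] - [[v1, v3], v2]


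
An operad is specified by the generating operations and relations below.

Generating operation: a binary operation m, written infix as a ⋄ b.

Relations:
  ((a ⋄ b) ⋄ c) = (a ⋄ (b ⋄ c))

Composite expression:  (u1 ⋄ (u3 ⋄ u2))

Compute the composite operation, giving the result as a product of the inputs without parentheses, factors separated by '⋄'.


u1 ⋄ u3 ⋄ u2

Every regrouping of m is equal, so read the u-inputs in written order.
(u3 ⋄ u2) unparenthesizes to u3 ⋄ u2
(u1 ⋄ (u3 ⋄ u2)) unparenthesizes to u1 ⋄ u3 ⋄ u2


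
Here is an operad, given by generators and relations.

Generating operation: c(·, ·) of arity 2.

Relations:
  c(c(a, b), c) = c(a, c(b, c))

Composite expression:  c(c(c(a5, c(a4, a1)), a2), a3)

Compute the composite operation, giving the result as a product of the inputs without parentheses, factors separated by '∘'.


a5 ∘ a4 ∘ a1 ∘ a2 ∘ a3

Under associativity of c, the answer is the a's in reading order.
c(a4, a1) unparenthesizes to a4 ∘ a1
c(a5, c(a4, a1)) unparenthesizes to a5 ∘ a4 ∘ a1
c(c(a5, c(a4, a1)), a2) unparenthesizes to a5 ∘ a4 ∘ a1 ∘ a2
c(c(c(a5, c(a4, a1)), a2), a3) unparenthesizes to a5 ∘ a4 ∘ a1 ∘ a2 ∘ a3


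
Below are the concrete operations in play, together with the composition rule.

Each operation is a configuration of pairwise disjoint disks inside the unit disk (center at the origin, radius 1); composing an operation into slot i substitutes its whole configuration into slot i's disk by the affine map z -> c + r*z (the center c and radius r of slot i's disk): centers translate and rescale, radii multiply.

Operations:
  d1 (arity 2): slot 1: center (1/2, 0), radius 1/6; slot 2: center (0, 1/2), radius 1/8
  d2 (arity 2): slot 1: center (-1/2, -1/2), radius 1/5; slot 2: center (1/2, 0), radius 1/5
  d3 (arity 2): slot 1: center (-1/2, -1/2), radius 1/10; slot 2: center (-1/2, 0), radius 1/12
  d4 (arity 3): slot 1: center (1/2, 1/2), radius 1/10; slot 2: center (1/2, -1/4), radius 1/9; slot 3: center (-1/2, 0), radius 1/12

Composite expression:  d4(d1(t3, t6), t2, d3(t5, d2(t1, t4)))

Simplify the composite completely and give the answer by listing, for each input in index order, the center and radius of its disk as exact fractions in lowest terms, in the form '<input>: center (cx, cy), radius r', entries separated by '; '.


t1: center (-157/288, -1/288), radius 1/720; t2: center (1/2, -1/4), radius 1/9; t3: center (11/20, 1/2), radius 1/60; t4: center (-155/288, 0), radius 1/720; t5: center (-13/24, -1/24), radius 1/120; t6: center (1/2, 11/20), radius 1/80

Affine substitution under d4: radii multiply and t-centers shift.
tracing t3 down its 2-map path: center (11/20, 1/2), radius 1/60
tracing t6 down its 2-map path: center (1/2, 11/20), radius 1/80
tracing t2 down its 1-map path: center (1/2, -1/4), radius 1/9
tracing t5 down its 2-map path: center (-13/24, -1/24), radius 1/120
tracing t1 down its 3-map path: center (-157/288, -1/288), radius 1/720
tracing t4 down its 3-map path: center (-155/288, 0), radius 1/720
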